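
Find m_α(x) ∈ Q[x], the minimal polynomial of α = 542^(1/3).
m_α(x) = x^3 - 542

α satisfies α^3 = 542, so x^3 - 542 annihilates α. By the rational root test, a rational root p/q (in lowest terms) of x^3 - 542 would satisfy p^3 = 542 q^3, forcing q = 1 and p^3 = 542; but 542 is not a perfect cube, contradiction. A monic cubic over Q with no rational root is irreducible (any nontrivial factorization would include a linear factor). Hence x^3 - 542 is the minimal polynomial of α, and in particular [Q(α):Q] = 3.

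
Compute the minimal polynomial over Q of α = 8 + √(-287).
m_α(x) = x^2 - 16x + 351

From α - 8 = √(-287), squaring gives (α - 8)^2 = -287, i.e. α^2 - 16α + 64 = -287, so α^2 - 16α + 351 = 0. The discriminant of x^2 - 16x + 351 is (-16)^2 - 4·(351) = 256 - 1404 = -1148, and 4·(-287) is not a perfect square in Q since -287 is squarefree and ≠ 1. Hence x^2 - 16x + 351 is irreducible over Q and is the minimal polynomial of α.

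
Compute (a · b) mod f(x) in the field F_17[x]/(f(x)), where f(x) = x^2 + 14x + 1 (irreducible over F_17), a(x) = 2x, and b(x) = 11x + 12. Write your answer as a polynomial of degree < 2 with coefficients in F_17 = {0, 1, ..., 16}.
a · b ≡ 5x + 12 (mod f(x))

Multiply in F_17[x]: a(x)·b(x) = (2x)·(11x + 12) = 5x^2 + 7x. This has degree ≥ 2, so divide by f(x) over F_17: 5x^2 + 7x = (5)·(x^2 + 14x + 1) + (5x + 12). Hence a·b ≡ 5x + 12 (mod f). (F_17[x]/(f) is a field with 17^2 = 289 elements since f is irreducible of degree 2.)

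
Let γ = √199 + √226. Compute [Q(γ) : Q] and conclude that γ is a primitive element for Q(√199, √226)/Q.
[Q(γ) : Q] = 4 (equivalently, Q(γ) = Q(√199, √226))

Obviously Q(γ) ⊆ Q(√199, √226), and [Q(√199, √226):Q] = 4 (since 199, 226 are distinct squarefree integers > 1 with 44974 not a perfect square). To show equality we compute the minimal polynomial of γ. From γ = √199 + √226: γ^2 = 199 + 2√(44974) + 226 = 425 + 2√(44974), so γ^2 - 425 = 2√(44974); squaring, (γ^2 - 425)^2 = 4·44974, i.e. γ^4 - 850γ^2 + 180625 - 179896 = 0, i.e. γ^4 - 850γ^2 + 729 = 0. So γ is a root of x^4 - 850x^2 + 729. This polynomial is irreducible over Q: it has no rational root (each ±√199 ± √226 is irrational), and any factorization into two quadratics over Q would force √(44974) ∈ Q (pairing opposite roots) or √199, √226 ∈ Q (other pairings), all impossible. Hence [Q(γ):Q] = 4 = [Q(√199, √226):Q], so Q(γ) = Q(√199, √226).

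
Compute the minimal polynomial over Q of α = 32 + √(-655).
m_α(x) = x^2 - 64x + 1679

From α - 32 = √(-655), squaring gives (α - 32)^2 = -655, i.e. α^2 - 64α + 1024 = -655, so α^2 - 64α + 1679 = 0. The discriminant of x^2 - 64x + 1679 is (-64)^2 - 4·(1679) = 4096 - 6716 = -2620, and 4·(-655) is not a perfect square in Q since -655 is squarefree and ≠ 1. Hence x^2 - 64x + 1679 is irreducible over Q and is the minimal polynomial of α.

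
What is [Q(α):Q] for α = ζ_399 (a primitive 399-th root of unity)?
[Q(α):Q] = 216

The minimal polynomial of ζ_399 over Q is the 399-th cyclotomic polynomial Φ_399(x), which is irreducible over Q and has degree φ(399) = 216. Hence [Q(α):Q] = φ(399) = 216.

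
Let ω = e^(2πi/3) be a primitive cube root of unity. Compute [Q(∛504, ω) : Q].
[Q(∛504, ω) : Q] = 6

[Q(∛504):Q] = 3 (min poly x^3 - 504, irreducible since 504 is not a perfect cube). [Q(ω):Q] = 2 (min poly x^2 + x + 1). Since Q(∛504) ⊂ R and ω ∉ R, we have ω ∉ Q(∛504), so x^2 + x + 1 remains irreducible over Q(∛504) and [Q(∛504, ω) : Q(∛504)] = 2. By the tower law, [Q(∛504, ω) : Q] = 3 · 2 = 6. (In fact Q(∛504, ω) is the splitting field of x^3 - 504 over Q.)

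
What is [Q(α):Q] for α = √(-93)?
[Q(α):Q] = 2

[Q(α):Q] equals the degree of the minimal polynomial of α. Here α^2 = -93 and x^2 + 93 is irreducible (d = -93 is squarefree, ≠ 1, hence not a square), so deg(m_α) = 2. Thus [Q(α):Q] = 2.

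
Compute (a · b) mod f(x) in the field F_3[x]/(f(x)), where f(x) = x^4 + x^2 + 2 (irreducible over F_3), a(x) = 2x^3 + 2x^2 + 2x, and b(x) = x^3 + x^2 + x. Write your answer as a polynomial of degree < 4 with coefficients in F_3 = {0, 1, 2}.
a · b ≡ x + 1 (mod f(x))

Multiply in F_3[x]: a(x)·b(x) = (2x^3 + 2x^2 + 2x)·(x^3 + x^2 + x) = 2x^6 + x^5 + x^3 + 2x^2. This has degree ≥ 4, so divide by f(x) over F_3: 2x^6 + x^5 + x^3 + 2x^2 = (2x^2 + x + 1)·(x^4 + x^2 + 2) + (x + 1). Hence a·b ≡ x + 1 (mod f). (F_3[x]/(f) is a field with 3^4 = 81 elements since f is irreducible of degree 4.)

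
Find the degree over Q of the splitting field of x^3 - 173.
[K : Q] = 6

The roots of x^3 - 173 are ∛173, ω∛173, ω^2∛173 where ω = e^(2πi/3) is a primitive cube root of unity, so K = Q(∛173, ω). Now [Q(∛173):Q] = 3 (since 173 is not a perfect cube, x^3 - 173 is irreducible) and [Q(ω):Q] = 2. Both 2 and 3 divide [K:Q], and [K:Q] ≤ 3·2 = 6, so [K:Q] = 6. (Equivalently: Q(∛173) ⊂ R but ω ∉ R, so [K : Q(∛173)] = 2.)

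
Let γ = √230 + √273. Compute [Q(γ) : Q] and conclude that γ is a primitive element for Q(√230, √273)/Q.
[Q(γ) : Q] = 4 (equivalently, Q(γ) = Q(√230, √273))

Obviously Q(γ) ⊆ Q(√230, √273), and [Q(√230, √273):Q] = 4 (since 230, 273 are distinct squarefree integers > 1 with 62790 not a perfect square). To show equality we compute the minimal polynomial of γ. From γ = √230 + √273: γ^2 = 230 + 2√(62790) + 273 = 503 + 2√(62790), so γ^2 - 503 = 2√(62790); squaring, (γ^2 - 503)^2 = 4·62790, i.e. γ^4 - 1006γ^2 + 253009 - 251160 = 0, i.e. γ^4 - 1006γ^2 + 1849 = 0. So γ is a root of x^4 - 1006x^2 + 1849. This polynomial is irreducible over Q: it has no rational root (each ±√230 ± √273 is irrational), and any factorization into two quadratics over Q would force √(62790) ∈ Q (pairing opposite roots) or √230, √273 ∈ Q (other pairings), all impossible. Hence [Q(γ):Q] = 4 = [Q(√230, √273):Q], so Q(γ) = Q(√230, √273).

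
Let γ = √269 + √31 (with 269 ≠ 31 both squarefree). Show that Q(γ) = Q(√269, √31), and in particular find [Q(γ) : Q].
[Q(γ) : Q] = 4 (equivalently, Q(γ) = Q(√269, √31))

Obviously Q(γ) ⊆ Q(√269, √31), and [Q(√269, √31):Q] = 4 (since 269, 31 are distinct squarefree integers > 1 with 8339 not a perfect square). To show equality we compute the minimal polynomial of γ. From γ = √269 + √31: γ^2 = 269 + 2√(8339) + 31 = 300 + 2√(8339), so γ^2 - 300 = 2√(8339); squaring, (γ^2 - 300)^2 = 4·8339, i.e. γ^4 - 600γ^2 + 90000 - 33356 = 0, i.e. γ^4 - 600γ^2 + 56644 = 0. So γ is a root of x^4 - 600x^2 + 56644. This polynomial is irreducible over Q: it has no rational root (each ±√269 ± √31 is irrational), and any factorization into two quadratics over Q would force √(8339) ∈ Q (pairing opposite roots) or √269, √31 ∈ Q (other pairings), all impossible. Hence [Q(γ):Q] = 4 = [Q(√269, √31):Q], so Q(γ) = Q(√269, √31).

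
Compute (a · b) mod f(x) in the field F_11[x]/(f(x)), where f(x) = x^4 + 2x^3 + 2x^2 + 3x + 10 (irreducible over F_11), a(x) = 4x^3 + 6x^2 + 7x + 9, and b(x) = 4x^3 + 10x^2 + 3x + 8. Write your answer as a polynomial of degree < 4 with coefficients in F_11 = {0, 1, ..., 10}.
a · b ≡ 3x^3 + 5x^2 + 4x + 10 (mod f(x))

Multiply in F_11[x]: a(x)·b(x) = (4x^3 + 6x^2 + 7x + 9)·(4x^3 + 10x^2 + 3x + 8) = 5x^6 + 9x^5 + x^4 + 2x^3 + 5x^2 + 6x + 6. This has degree ≥ 4, so divide by f(x) over F_11: 5x^6 + 9x^5 + x^4 + 2x^3 + 5x^2 + 6x + 6 = (5x^2 + 10x + 4)·(x^4 + 2x^3 + 2x^2 + 3x + 10) + (3x^3 + 5x^2 + 4x + 10). Hence a·b ≡ 3x^3 + 5x^2 + 4x + 10 (mod f). (F_11[x]/(f) is a field with 11^4 = 14641 elements since f is irreducible of degree 4.)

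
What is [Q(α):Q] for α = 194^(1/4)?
[Q(α):Q] = 4

α is a root of x^4 - 194. By Eisenstein's criterion at the prime p = 2 (which divides the constant term 194 but p^2 = 4 does not, since 194 is squarefree), x^4 - 194 is irreducible over Q. Hence [Q(α):Q] = 4.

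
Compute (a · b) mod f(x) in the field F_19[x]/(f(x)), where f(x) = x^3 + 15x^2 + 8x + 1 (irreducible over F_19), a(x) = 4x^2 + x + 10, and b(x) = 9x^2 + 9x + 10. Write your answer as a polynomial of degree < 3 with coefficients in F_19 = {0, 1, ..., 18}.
a · b ≡ 18x^2 + 15x + 6 (mod f(x))

Multiply in F_19[x]: a(x)·b(x) = (4x^2 + x + 10)·(9x^2 + 9x + 10) = 17x^4 + 7x^3 + 6x^2 + 5x + 5. This has degree ≥ 3, so divide by f(x) over F_19: 17x^4 + 7x^3 + 6x^2 + 5x + 5 = (17x + 18)·(x^3 + 15x^2 + 8x + 1) + (18x^2 + 15x + 6). Hence a·b ≡ 18x^2 + 15x + 6 (mod f). (F_19[x]/(f) is a field with 19^3 = 6859 elements since f is irreducible of degree 3.)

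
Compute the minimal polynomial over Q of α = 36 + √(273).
m_α(x) = x^2 - 72x + 1023

From α - 36 = √(273), squaring gives (α - 36)^2 = 273, i.e. α^2 - 72α + 1296 = 273, so α^2 - 72α + 1023 = 0. The discriminant of x^2 - 72x + 1023 is (-72)^2 - 4·(1023) = 5184 - 4092 = 1092, and 4·(273) is not a perfect square in Q since 273 is squarefree and ≠ 1. Hence x^2 - 72x + 1023 is irreducible over Q and is the minimal polynomial of α.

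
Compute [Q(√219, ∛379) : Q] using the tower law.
[Q(√219, ∛379) : Q] = 6

Let L = Q(√219, ∛379). Since Q(√219) ⊂ L and [Q(√219):Q] = 2, the tower law gives 2 | [L:Q]. Likewise Q(∛379) ⊂ L with [Q(∛379):Q] = 3 (because 379 is not a perfect cube), so 3 | [L:Q]. As gcd(2,3) = 1, [L:Q] is divisible by 6. Conversely L is generated over Q by √219 and ∛379, so [L:Q] ≤ 2·3 = 6. Therefore [Q(√219, ∛379) : Q] = 6.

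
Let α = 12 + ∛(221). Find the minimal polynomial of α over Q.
m_α(x) = x^3 - 36x^2 + 432x - 1949

Set β = α - 12 = ∛(221), so β^3 = 221. Then (α - 12)^3 - 221 = 0, i.e. α is a root of g(x) = (x - 12)^3 - 221 = x^3 - 36x^2 + 432x - 1949. Since g(x) = h(x - 12) where h(x) = x^3 - 221, and h is irreducible over Q (because 221 is not a perfect cube, so h has no rational root, and a monic cubic with no rational root is irreducible), g is also irreducible (irreducibility is preserved under the substitution x → x - 12). Hence m_α(x) = x^3 - 36x^2 + 432x - 1949.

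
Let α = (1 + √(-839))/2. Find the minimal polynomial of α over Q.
m_α(x) = x^2 - x + 210

From 2α - 1 = √(-839), squaring gives (2α - 1)^2 = -839, i.e. 4α^2 - 4α + 1 = -839, so α^2 - α + (1 + 839)/4 = 0. Since -839 ≡ 1 (mod 4), (1 + 839)/4 = 210 ∈ Z. The polynomial x^2 - x + 210 has discriminant 1 - 4·(210) = -839, which is not a perfect square in Q (d = -839 is squarefree and ≠ 1), so x^2 - x + 210 is irreducible over Q. It is the minimal polynomial of α.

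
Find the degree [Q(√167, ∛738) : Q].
[Q(√167, ∛738) : Q] = 6

Let L = Q(√167, ∛738). Since Q(√167) ⊂ L and [Q(√167):Q] = 2, the tower law gives 2 | [L:Q]. Likewise Q(∛738) ⊂ L with [Q(∛738):Q] = 3 (because 738 is not a perfect cube), so 3 | [L:Q]. As gcd(2,3) = 1, [L:Q] is divisible by 6. Conversely L is generated over Q by √167 and ∛738, so [L:Q] ≤ 2·3 = 6. Therefore [Q(√167, ∛738) : Q] = 6.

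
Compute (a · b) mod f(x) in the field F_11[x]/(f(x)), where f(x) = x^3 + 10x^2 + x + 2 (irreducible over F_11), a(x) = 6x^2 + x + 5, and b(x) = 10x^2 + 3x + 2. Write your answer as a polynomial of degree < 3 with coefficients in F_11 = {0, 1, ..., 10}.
a · b ≡ 5x^2 + 7x + 10 (mod f(x))

Multiply in F_11[x]: a(x)·b(x) = (6x^2 + x + 5)·(10x^2 + 3x + 2) = 5x^4 + 6x^3 + 10x^2 + 6x + 10. This has degree ≥ 3, so divide by f(x) over F_11: 5x^4 + 6x^3 + 10x^2 + 6x + 10 = (5x)·(x^3 + 10x^2 + x + 2) + (5x^2 + 7x + 10). Hence a·b ≡ 5x^2 + 7x + 10 (mod f). (F_11[x]/(f) is a field with 11^3 = 1331 elements since f is irreducible of degree 3.)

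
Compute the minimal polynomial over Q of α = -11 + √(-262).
m_α(x) = x^2 + 22x + 383

From α + 11 = √(-262), squaring gives (α + 11)^2 = -262, i.e. α^2 + 22α + 121 = -262, so α^2 + 22α + 383 = 0. The discriminant of x^2 + 22x + 383 is (22)^2 - 4·(383) = 484 - 1532 = -1048, and 4·(-262) is not a perfect square in Q since -262 is squarefree and ≠ 1. Hence x^2 + 22x + 383 is irreducible over Q and is the minimal polynomial of α.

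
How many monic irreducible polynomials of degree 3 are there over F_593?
There are 69509088 monic irreducible polynomials of degree 3 over F_593

Each element of F_{593^3} that lies in no proper subfield is a root of exactly one monic irreducible of degree 3 over F_593, and each such polynomial has 3 distinct roots in F_{593^3}. By Möbius inversion the count is N_593(3) = (1/3) Σ_{d|3} μ(3/d) · 593^d = (1/3)(μ(3)·593^1 + μ(1)·593^3) = 208527264/3 = 69509088.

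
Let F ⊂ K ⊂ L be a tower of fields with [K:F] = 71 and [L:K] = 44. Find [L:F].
[L:F] = 3124

The tower law says that for any tower of field extensions F ⊂ K ⊂ L with finite degrees, [L:F] = [L:K] · [K:F]. Here this gives [L:F] = 44 · 71 = 3124.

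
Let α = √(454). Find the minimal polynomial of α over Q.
m_α(x) = x^2 - 454

α satisfies α^2 - 454 = 0, so x^2 - 454 annihilates α. Since d = 454 is squarefree and ≠ 1, it is not a perfect square in Q, so x^2 - 454 has no rational root and is therefore irreducible over Q (a degree-2 polynomial over a field is irreducible iff it has no root). Hence m_α(x) = x^2 - 454.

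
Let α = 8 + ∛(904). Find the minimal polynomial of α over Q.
m_α(x) = x^3 - 24x^2 + 192x - 1416

Set β = α - 8 = ∛(904), so β^3 = 904. Then (α - 8)^3 - 904 = 0, i.e. α is a root of g(x) = (x - 8)^3 - 904 = x^3 - 24x^2 + 192x - 1416. Since g(x) = h(x - 8) where h(x) = x^3 - 904, and h is irreducible over Q (because 904 is not a perfect cube, so h has no rational root, and a monic cubic with no rational root is irreducible), g is also irreducible (irreducibility is preserved under the substitution x → x - 8). Hence m_α(x) = x^3 - 24x^2 + 192x - 1416.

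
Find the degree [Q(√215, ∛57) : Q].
[Q(√215, ∛57) : Q] = 6

Let L = Q(√215, ∛57). Since Q(√215) ⊂ L and [Q(√215):Q] = 2, the tower law gives 2 | [L:Q]. Likewise Q(∛57) ⊂ L with [Q(∛57):Q] = 3 (because 57 is not a perfect cube), so 3 | [L:Q]. As gcd(2,3) = 1, [L:Q] is divisible by 6. Conversely L is generated over Q by √215 and ∛57, so [L:Q] ≤ 2·3 = 6. Therefore [Q(√215, ∛57) : Q] = 6.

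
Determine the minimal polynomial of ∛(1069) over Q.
m_α(x) = x^3 - 1069

α satisfies α^3 = 1069, so x^3 - 1069 annihilates α. By the rational root test, a rational root p/q (in lowest terms) of x^3 - 1069 would satisfy p^3 = 1069 q^3, forcing q = 1 and p^3 = 1069; but 1069 is not a perfect cube, contradiction. A monic cubic over Q with no rational root is irreducible (any nontrivial factorization would include a linear factor). Hence x^3 - 1069 is the minimal polynomial of α, and in particular [Q(α):Q] = 3.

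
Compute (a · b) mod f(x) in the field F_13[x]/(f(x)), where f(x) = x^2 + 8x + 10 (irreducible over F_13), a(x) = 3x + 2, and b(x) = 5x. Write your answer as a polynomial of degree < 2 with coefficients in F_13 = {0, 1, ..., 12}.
a · b ≡ 7x + 6 (mod f(x))

Multiply in F_13[x]: a(x)·b(x) = (3x + 2)·(5x) = 2x^2 + 10x. This has degree ≥ 2, so divide by f(x) over F_13: 2x^2 + 10x = (2)·(x^2 + 8x + 10) + (7x + 6). Hence a·b ≡ 7x + 6 (mod f). (F_13[x]/(f) is a field with 13^2 = 169 elements since f is irreducible of degree 2.)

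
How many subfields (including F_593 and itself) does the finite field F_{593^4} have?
F_{593^4} has 3 subfields

The subfields of F_{p^n} are exactly the fields F_{p^d} for d | n (each is the fixed field of the unique index-d subgroup of Gal(F_{p^n}/F_p) ≅ Z/nZ). The divisors of n = 4 are {1, 2, 4}, giving 3 subfields: F_{593^1}, F_{593^2}, F_{593^4}.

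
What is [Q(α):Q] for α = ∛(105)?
[Q(α):Q] = 3

The minimal polynomial of α is x^3 - 105, irreducible over Q since 105 is not a perfect cube (so x^3 - 105 has no rational root). Hence [Q(α):Q] = deg(m_α) = 3.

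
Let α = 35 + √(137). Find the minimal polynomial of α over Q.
m_α(x) = x^2 - 70x + 1088

From α - 35 = √(137), squaring gives (α - 35)^2 = 137, i.e. α^2 - 70α + 1225 = 137, so α^2 - 70α + 1088 = 0. The discriminant of x^2 - 70x + 1088 is (-70)^2 - 4·(1088) = 4900 - 4352 = 548, and 4·(137) is not a perfect square in Q since 137 is squarefree and ≠ 1. Hence x^2 - 70x + 1088 is irreducible over Q and is the minimal polynomial of α.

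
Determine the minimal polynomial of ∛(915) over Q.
m_α(x) = x^3 - 915

α satisfies α^3 = 915, so x^3 - 915 annihilates α. By the rational root test, a rational root p/q (in lowest terms) of x^3 - 915 would satisfy p^3 = 915 q^3, forcing q = 1 and p^3 = 915; but 915 is not a perfect cube, contradiction. A monic cubic over Q with no rational root is irreducible (any nontrivial factorization would include a linear factor). Hence x^3 - 915 is the minimal polynomial of α, and in particular [Q(α):Q] = 3.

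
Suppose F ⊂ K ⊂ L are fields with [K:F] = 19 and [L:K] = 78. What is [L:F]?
[L:F] = 1482

The tower law says that for any tower of field extensions F ⊂ K ⊂ L with finite degrees, [L:F] = [L:K] · [K:F]. Here this gives [L:F] = 78 · 19 = 1482.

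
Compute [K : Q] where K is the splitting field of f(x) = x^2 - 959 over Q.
[K : Q] = 2

f(x) = x^2 - 959 factors as (x - √959)(x + √959). The splitting field is K = Q(√959). Since 959 is squarefree and > 1, it is not a perfect square, so x^2 - 959 is irreducible over Q and [Q(√959) : Q] = 2. Hence [K : Q] = 2.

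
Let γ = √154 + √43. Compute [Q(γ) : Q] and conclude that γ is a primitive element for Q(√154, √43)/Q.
[Q(γ) : Q] = 4 (equivalently, Q(γ) = Q(√154, √43))

Obviously Q(γ) ⊆ Q(√154, √43), and [Q(√154, √43):Q] = 4 (since 154, 43 are distinct squarefree integers > 1 with 6622 not a perfect square). To show equality we compute the minimal polynomial of γ. From γ = √154 + √43: γ^2 = 154 + 2√(6622) + 43 = 197 + 2√(6622), so γ^2 - 197 = 2√(6622); squaring, (γ^2 - 197)^2 = 4·6622, i.e. γ^4 - 394γ^2 + 38809 - 26488 = 0, i.e. γ^4 - 394γ^2 + 12321 = 0. So γ is a root of x^4 - 394x^2 + 12321. This polynomial is irreducible over Q: it has no rational root (each ±√154 ± √43 is irrational), and any factorization into two quadratics over Q would force √(6622) ∈ Q (pairing opposite roots) or √154, √43 ∈ Q (other pairings), all impossible. Hence [Q(γ):Q] = 4 = [Q(√154, √43):Q], so Q(γ) = Q(√154, √43).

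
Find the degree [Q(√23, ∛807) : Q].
[Q(√23, ∛807) : Q] = 6

Let L = Q(√23, ∛807). Since Q(√23) ⊂ L and [Q(√23):Q] = 2, the tower law gives 2 | [L:Q]. Likewise Q(∛807) ⊂ L with [Q(∛807):Q] = 3 (because 807 is not a perfect cube), so 3 | [L:Q]. As gcd(2,3) = 1, [L:Q] is divisible by 6. Conversely L is generated over Q by √23 and ∛807, so [L:Q] ≤ 2·3 = 6. Therefore [Q(√23, ∛807) : Q] = 6.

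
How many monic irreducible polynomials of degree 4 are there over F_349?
There are 3708840450 monic irreducible polynomials of degree 4 over F_349

Each element of F_{349^4} that lies in no proper subfield is a root of exactly one monic irreducible of degree 4 over F_349, and each such polynomial has 4 distinct roots in F_{349^4}. By Möbius inversion the count is N_349(4) = (1/4) Σ_{d|4} μ(4/d) · 349^d = (1/4)(μ(4)·349^1 + μ(2)·349^2 + μ(1)·349^4) = 14835361800/4 = 3708840450.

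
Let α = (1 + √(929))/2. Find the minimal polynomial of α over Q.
m_α(x) = x^2 - x - 232

From 2α - 1 = √(929), squaring gives (2α - 1)^2 = 929, i.e. 4α^2 - 4α + 1 = 929, so α^2 - α + (1 - 929)/4 = 0. Since 929 ≡ 1 (mod 4), (1 - 929)/4 = -232 ∈ Z. The polynomial x^2 - x - 232 has discriminant 1 - 4·(-232) = 929, which is not a perfect square in Q (d = 929 is squarefree and ≠ 1), so x^2 - x - 232 is irreducible over Q. It is the minimal polynomial of α.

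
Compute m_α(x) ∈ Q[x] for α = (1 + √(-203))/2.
m_α(x) = x^2 - x + 51

From 2α - 1 = √(-203), squaring gives (2α - 1)^2 = -203, i.e. 4α^2 - 4α + 1 = -203, so α^2 - α + (1 + 203)/4 = 0. Since -203 ≡ 1 (mod 4), (1 + 203)/4 = 51 ∈ Z. The polynomial x^2 - x + 51 has discriminant 1 - 4·(51) = -203, which is not a perfect square in Q (d = -203 is squarefree and ≠ 1), so x^2 - x + 51 is irreducible over Q. It is the minimal polynomial of α.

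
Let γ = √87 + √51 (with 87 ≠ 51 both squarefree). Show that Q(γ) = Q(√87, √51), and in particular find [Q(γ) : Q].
[Q(γ) : Q] = 4 (equivalently, Q(γ) = Q(√87, √51))

Obviously Q(γ) ⊆ Q(√87, √51), and [Q(√87, √51):Q] = 4 (since 87, 51 are distinct squarefree integers > 1 with 4437 not a perfect square). To show equality we compute the minimal polynomial of γ. From γ = √87 + √51: γ^2 = 87 + 2√(4437) + 51 = 138 + 2√(4437), so γ^2 - 138 = 2√(4437); squaring, (γ^2 - 138)^2 = 4·4437, i.e. γ^4 - 276γ^2 + 19044 - 17748 = 0, i.e. γ^4 - 276γ^2 + 1296 = 0. So γ is a root of x^4 - 276x^2 + 1296. This polynomial is irreducible over Q: it has no rational root (each ±√87 ± √51 is irrational), and any factorization into two quadratics over Q would force √(4437) ∈ Q (pairing opposite roots) or √87, √51 ∈ Q (other pairings), all impossible. Hence [Q(γ):Q] = 4 = [Q(√87, √51):Q], so Q(γ) = Q(√87, √51).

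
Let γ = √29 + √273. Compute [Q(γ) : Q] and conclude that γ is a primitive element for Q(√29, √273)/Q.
[Q(γ) : Q] = 4 (equivalently, Q(γ) = Q(√29, √273))

Obviously Q(γ) ⊆ Q(√29, √273), and [Q(√29, √273):Q] = 4 (since 29, 273 are distinct squarefree integers > 1 with 7917 not a perfect square). To show equality we compute the minimal polynomial of γ. From γ = √29 + √273: γ^2 = 29 + 2√(7917) + 273 = 302 + 2√(7917), so γ^2 - 302 = 2√(7917); squaring, (γ^2 - 302)^2 = 4·7917, i.e. γ^4 - 604γ^2 + 91204 - 31668 = 0, i.e. γ^4 - 604γ^2 + 59536 = 0. So γ is a root of x^4 - 604x^2 + 59536. This polynomial is irreducible over Q: it has no rational root (each ±√29 ± √273 is irrational), and any factorization into two quadratics over Q would force √(7917) ∈ Q (pairing opposite roots) or √29, √273 ∈ Q (other pairings), all impossible. Hence [Q(γ):Q] = 4 = [Q(√29, √273):Q], so Q(γ) = Q(√29, √273).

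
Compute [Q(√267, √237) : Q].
[Q(√267, √237) : Q] = 4

[Q(√267):Q] = 2 (min poly x^2 - 267, irreducible since 267 is squarefree > 1). For the top step, suppose √237 ∈ Q(√267), say √237 = c + d√267 with c, d ∈ Q. Squaring: 237 = c^2 + 267d^2 + 2cd√267. Since √267 ∉ Q this forces 2cd = 0. If d = 0 then √237 = c ∈ Q, contradicting 237 squarefree > 1. If c = 0 then 237 = 267d^2, so 267·237 = (267d)^2 is a perfect square in Q — but 267·237 = 63279 is not a perfect square (since 267 and 237 are distinct squarefree integers). Contradiction. Hence √237 ∉ Q(√267), so x^2 - 237 stays irreducible over Q(√267) and [Q(√267, √237) : Q(√267)] = 2. By the tower law, [Q(√267, √237) : Q] = 2 · 2 = 4.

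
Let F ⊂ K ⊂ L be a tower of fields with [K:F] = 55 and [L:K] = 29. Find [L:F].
[L:F] = 1595

The tower law says that for any tower of field extensions F ⊂ K ⊂ L with finite degrees, [L:F] = [L:K] · [K:F]. Here this gives [L:F] = 29 · 55 = 1595.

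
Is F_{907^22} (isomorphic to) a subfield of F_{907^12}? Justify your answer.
No: F_{907^22} is not a subfield of F_{907^12}

F_{p^m} embeds in F_{p^n} iff m | n. Here 22 ∤ 12 (since 12 = 0·22 + 12 with remainder 12 ≠ 0), so F_{907^22} is not a subfield of F_{907^12}. Equivalently: if it were, the tower law would give 22 = [F_{907^22}:F_907] dividing [F_{907^12}:F_907] = 12, contradiction.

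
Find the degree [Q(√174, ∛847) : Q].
[Q(√174, ∛847) : Q] = 6

Let L = Q(√174, ∛847). Since Q(√174) ⊂ L and [Q(√174):Q] = 2, the tower law gives 2 | [L:Q]. Likewise Q(∛847) ⊂ L with [Q(∛847):Q] = 3 (because 847 is not a perfect cube), so 3 | [L:Q]. As gcd(2,3) = 1, [L:Q] is divisible by 6. Conversely L is generated over Q by √174 and ∛847, so [L:Q] ≤ 2·3 = 6. Therefore [Q(√174, ∛847) : Q] = 6.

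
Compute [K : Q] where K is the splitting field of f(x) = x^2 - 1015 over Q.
[K : Q] = 2

f(x) = x^2 - 1015 factors as (x - √1015)(x + √1015). The splitting field is K = Q(√1015). Since 1015 is squarefree and > 1, it is not a perfect square, so x^2 - 1015 is irreducible over Q and [Q(√1015) : Q] = 2. Hence [K : Q] = 2.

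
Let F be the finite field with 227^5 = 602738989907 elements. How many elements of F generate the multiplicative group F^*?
There are φ(602738989906) = 298702508160 primitive elements

F_q^* is cyclic of order q - 1 = 602738989906. A cyclic group of order m has exactly φ(m) generators. Here m = 602738989906 = 2 · 113 · 2666986681, so the number of primitive elements is φ(602738989906) = 298702508160.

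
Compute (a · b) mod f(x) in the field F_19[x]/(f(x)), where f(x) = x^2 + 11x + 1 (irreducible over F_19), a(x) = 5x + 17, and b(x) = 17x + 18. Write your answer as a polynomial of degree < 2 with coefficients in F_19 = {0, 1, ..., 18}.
a · b ≡ 14x + 12 (mod f(x))

Multiply in F_19[x]: a(x)·b(x) = (5x + 17)·(17x + 18) = 9x^2 + 18x + 2. This has degree ≥ 2, so divide by f(x) over F_19: 9x^2 + 18x + 2 = (9)·(x^2 + 11x + 1) + (14x + 12). Hence a·b ≡ 14x + 12 (mod f). (F_19[x]/(f) is a field with 19^2 = 361 elements since f is irreducible of degree 2.)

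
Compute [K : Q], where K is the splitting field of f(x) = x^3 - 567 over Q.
[K : Q] = 6

The roots of x^3 - 567 are ∛567, ω∛567, ω^2∛567 where ω = e^(2πi/3) is a primitive cube root of unity, so K = Q(∛567, ω). Now [Q(∛567):Q] = 3 (since 567 is not a perfect cube, x^3 - 567 is irreducible) and [Q(ω):Q] = 2. Both 2 and 3 divide [K:Q], and [K:Q] ≤ 3·2 = 6, so [K:Q] = 6. (Equivalently: Q(∛567) ⊂ R but ω ∉ R, so [K : Q(∛567)] = 2.)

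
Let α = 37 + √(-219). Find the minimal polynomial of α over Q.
m_α(x) = x^2 - 74x + 1588

From α - 37 = √(-219), squaring gives (α - 37)^2 = -219, i.e. α^2 - 74α + 1369 = -219, so α^2 - 74α + 1588 = 0. The discriminant of x^2 - 74x + 1588 is (-74)^2 - 4·(1588) = 5476 - 6352 = -876, and 4·(-219) is not a perfect square in Q since -219 is squarefree and ≠ 1. Hence x^2 - 74x + 1588 is irreducible over Q and is the minimal polynomial of α.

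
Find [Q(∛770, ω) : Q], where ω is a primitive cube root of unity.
[Q(∛770, ω) : Q] = 6

[Q(∛770):Q] = 3 (min poly x^3 - 770, irreducible since 770 is not a perfect cube). [Q(ω):Q] = 2 (min poly x^2 + x + 1). Since Q(∛770) ⊂ R and ω ∉ R, we have ω ∉ Q(∛770), so x^2 + x + 1 remains irreducible over Q(∛770) and [Q(∛770, ω) : Q(∛770)] = 2. By the tower law, [Q(∛770, ω) : Q] = 3 · 2 = 6. (In fact Q(∛770, ω) is the splitting field of x^3 - 770 over Q.)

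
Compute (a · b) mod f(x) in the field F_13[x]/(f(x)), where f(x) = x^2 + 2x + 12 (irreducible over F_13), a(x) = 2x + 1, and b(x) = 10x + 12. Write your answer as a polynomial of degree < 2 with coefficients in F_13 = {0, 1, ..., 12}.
a · b ≡ 7x + 6 (mod f(x))

Multiply in F_13[x]: a(x)·b(x) = (2x + 1)·(10x + 12) = 7x^2 + 8x + 12. This has degree ≥ 2, so divide by f(x) over F_13: 7x^2 + 8x + 12 = (7)·(x^2 + 2x + 12) + (7x + 6). Hence a·b ≡ 7x + 6 (mod f). (F_13[x]/(f) is a field with 13^2 = 169 elements since f is irreducible of degree 2.)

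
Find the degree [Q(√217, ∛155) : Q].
[Q(√217, ∛155) : Q] = 6

Let L = Q(√217, ∛155). Since Q(√217) ⊂ L and [Q(√217):Q] = 2, the tower law gives 2 | [L:Q]. Likewise Q(∛155) ⊂ L with [Q(∛155):Q] = 3 (because 155 is not a perfect cube), so 3 | [L:Q]. As gcd(2,3) = 1, [L:Q] is divisible by 6. Conversely L is generated over Q by √217 and ∛155, so [L:Q] ≤ 2·3 = 6. Therefore [Q(√217, ∛155) : Q] = 6.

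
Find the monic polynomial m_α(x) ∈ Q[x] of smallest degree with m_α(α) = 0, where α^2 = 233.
m_α(x) = x^2 - 233

α satisfies α^2 - 233 = 0, so x^2 - 233 annihilates α. Since d = 233 is squarefree and ≠ 1, it is not a perfect square in Q, so x^2 - 233 has no rational root and is therefore irreducible over Q (a degree-2 polynomial over a field is irreducible iff it has no root). Hence m_α(x) = x^2 - 233.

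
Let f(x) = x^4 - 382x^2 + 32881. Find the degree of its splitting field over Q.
[K : Q] = 4

Solving the quadratic in x^2: x^2 = (382 ± √(382^2 - 4·32881))/2 = (382 ± √14400)/2 = (382 ± 120)/2, giving x^2 = 131 or x^2 = 251. So f(x) = (x^2 - 131)(x^2 - 251) and the roots of f are ±√131, ±√251. Hence the splitting field is K = Q(√131, √251). Since 131 and 251 are distinct squarefree integers > 1, their product 32881 is not a perfect square, so √251 ∉ Q(√131). By the tower law [K:Q] = [Q(√131,√251):Q(√131)] · [Q(√131):Q] = 2 · 2 = 4.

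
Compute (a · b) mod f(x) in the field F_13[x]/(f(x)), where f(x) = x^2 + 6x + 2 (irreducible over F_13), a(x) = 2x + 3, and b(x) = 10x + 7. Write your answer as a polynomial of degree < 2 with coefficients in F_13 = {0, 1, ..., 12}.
a · b ≡ 2x + 7 (mod f(x))

Multiply in F_13[x]: a(x)·b(x) = (2x + 3)·(10x + 7) = 7x^2 + 5x + 8. This has degree ≥ 2, so divide by f(x) over F_13: 7x^2 + 5x + 8 = (7)·(x^2 + 6x + 2) + (2x + 7). Hence a·b ≡ 2x + 7 (mod f). (F_13[x]/(f) is a field with 13^2 = 169 elements since f is irreducible of degree 2.)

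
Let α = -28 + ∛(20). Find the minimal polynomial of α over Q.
m_α(x) = x^3 + 84x^2 + 2352x + 21932

Set β = α + 28 = ∛(20), so β^3 = 20. Then (α + 28)^3 - 20 = 0, i.e. α is a root of g(x) = (x + 28)^3 - 20 = x^3 + 84x^2 + 2352x + 21932. Since g(x) = h(x + 28) where h(x) = x^3 - 20, and h is irreducible over Q (because 20 is not a perfect cube, so h has no rational root, and a monic cubic with no rational root is irreducible), g is also irreducible (irreducibility is preserved under the substitution x → x + 28). Hence m_α(x) = x^3 + 84x^2 + 2352x + 21932.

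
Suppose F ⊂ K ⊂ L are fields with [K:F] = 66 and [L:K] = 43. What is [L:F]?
[L:F] = 2838

The tower law says that for any tower of field extensions F ⊂ K ⊂ L with finite degrees, [L:F] = [L:K] · [K:F]. Here this gives [L:F] = 43 · 66 = 2838.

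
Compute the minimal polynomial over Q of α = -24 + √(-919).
m_α(x) = x^2 + 48x + 1495

From α + 24 = √(-919), squaring gives (α + 24)^2 = -919, i.e. α^2 + 48α + 576 = -919, so α^2 + 48α + 1495 = 0. The discriminant of x^2 + 48x + 1495 is (48)^2 - 4·(1495) = 2304 - 5980 = -3676, and 4·(-919) is not a perfect square in Q since -919 is squarefree and ≠ 1. Hence x^2 + 48x + 1495 is irreducible over Q and is the minimal polynomial of α.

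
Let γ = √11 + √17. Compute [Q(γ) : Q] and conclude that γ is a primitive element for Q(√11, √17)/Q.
[Q(γ) : Q] = 4 (equivalently, Q(γ) = Q(√11, √17))

Obviously Q(γ) ⊆ Q(√11, √17), and [Q(√11, √17):Q] = 4 (since 11, 17 are distinct squarefree integers > 1 with 187 not a perfect square). To show equality we compute the minimal polynomial of γ. From γ = √11 + √17: γ^2 = 11 + 2√(187) + 17 = 28 + 2√(187), so γ^2 - 28 = 2√(187); squaring, (γ^2 - 28)^2 = 4·187, i.e. γ^4 - 56γ^2 + 784 - 748 = 0, i.e. γ^4 - 56γ^2 + 36 = 0. So γ is a root of x^4 - 56x^2 + 36. This polynomial is irreducible over Q: it has no rational root (each ±√11 ± √17 is irrational), and any factorization into two quadratics over Q would force √(187) ∈ Q (pairing opposite roots) or √11, √17 ∈ Q (other pairings), all impossible. Hence [Q(γ):Q] = 4 = [Q(√11, √17):Q], so Q(γ) = Q(√11, √17).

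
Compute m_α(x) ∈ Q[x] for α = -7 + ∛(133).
m_α(x) = x^3 + 21x^2 + 147x + 210

Set β = α + 7 = ∛(133), so β^3 = 133. Then (α + 7)^3 - 133 = 0, i.e. α is a root of g(x) = (x + 7)^3 - 133 = x^3 + 21x^2 + 147x + 210. Since g(x) = h(x + 7) where h(x) = x^3 - 133, and h is irreducible over Q (because 133 is not a perfect cube, so h has no rational root, and a monic cubic with no rational root is irreducible), g is also irreducible (irreducibility is preserved under the substitution x → x + 7). Hence m_α(x) = x^3 + 21x^2 + 147x + 210.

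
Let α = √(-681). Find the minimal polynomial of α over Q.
m_α(x) = x^2 + 681

α satisfies α^2 + 681 = 0, so x^2 + 681 annihilates α. Since d = -681 is squarefree and ≠ 1, it is not a perfect square in Q, so x^2 + 681 has no rational root and is therefore irreducible over Q (a degree-2 polynomial over a field is irreducible iff it has no root). Hence m_α(x) = x^2 + 681.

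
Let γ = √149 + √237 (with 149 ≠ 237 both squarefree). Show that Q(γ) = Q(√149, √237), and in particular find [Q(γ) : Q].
[Q(γ) : Q] = 4 (equivalently, Q(γ) = Q(√149, √237))

Obviously Q(γ) ⊆ Q(√149, √237), and [Q(√149, √237):Q] = 4 (since 149, 237 are distinct squarefree integers > 1 with 35313 not a perfect square). To show equality we compute the minimal polynomial of γ. From γ = √149 + √237: γ^2 = 149 + 2√(35313) + 237 = 386 + 2√(35313), so γ^2 - 386 = 2√(35313); squaring, (γ^2 - 386)^2 = 4·35313, i.e. γ^4 - 772γ^2 + 148996 - 141252 = 0, i.e. γ^4 - 772γ^2 + 7744 = 0. So γ is a root of x^4 - 772x^2 + 7744. This polynomial is irreducible over Q: it has no rational root (each ±√149 ± √237 is irrational), and any factorization into two quadratics over Q would force √(35313) ∈ Q (pairing opposite roots) or √149, √237 ∈ Q (other pairings), all impossible. Hence [Q(γ):Q] = 4 = [Q(√149, √237):Q], so Q(γ) = Q(√149, √237).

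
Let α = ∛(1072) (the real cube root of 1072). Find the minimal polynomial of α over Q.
m_α(x) = x^3 - 1072

α satisfies α^3 = 1072, so x^3 - 1072 annihilates α. By the rational root test, a rational root p/q (in lowest terms) of x^3 - 1072 would satisfy p^3 = 1072 q^3, forcing q = 1 and p^3 = 1072; but 1072 is not a perfect cube, contradiction. A monic cubic over Q with no rational root is irreducible (any nontrivial factorization would include a linear factor). Hence x^3 - 1072 is the minimal polynomial of α, and in particular [Q(α):Q] = 3.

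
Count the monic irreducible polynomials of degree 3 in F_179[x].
There are 1911720 monic irreducible polynomials of degree 3 over F_179

Each element of F_{179^3} that lies in no proper subfield is a root of exactly one monic irreducible of degree 3 over F_179, and each such polynomial has 3 distinct roots in F_{179^3}. By Möbius inversion the count is N_179(3) = (1/3) Σ_{d|3} μ(3/d) · 179^d = (1/3)(μ(3)·179^1 + μ(1)·179^3) = 5735160/3 = 1911720.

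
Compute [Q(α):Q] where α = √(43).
[Q(α):Q] = 2

[Q(α):Q] equals the degree of the minimal polynomial of α. Here α^2 = 43 and x^2 - 43 is irreducible (d = 43 is squarefree, ≠ 1, hence not a square), so deg(m_α) = 2. Thus [Q(α):Q] = 2.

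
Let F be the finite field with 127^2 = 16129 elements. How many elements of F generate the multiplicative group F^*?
There are φ(16128) = 4608 primitive elements

F_q^* is cyclic of order q - 1 = 16128. A cyclic group of order m has exactly φ(m) generators. Here m = 16128 = 2^8 · 3^2 · 7, so the number of primitive elements is φ(16128) = 4608.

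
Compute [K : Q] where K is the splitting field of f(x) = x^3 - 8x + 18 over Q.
[K : Q] = 6

By the rational root test, any rational root of the monic integer polynomial f(x) = x^3 - 8x + 18 must be an integer dividing the constant term 18, i.e. one of ±{1, 2, 3, 6, 9, 18}. Evaluating: f(1) = 11, f(-1) = 25, f(2) = 10, f(-2) = 26, f(3) = 21, f(-3) = 15, f(6) = 186, f(-6) = -150, f(9) = 675, f(-9) = -639, f(18) = 5706, f(-18) = -5670; none is 0, so f has no rational root and is therefore irreducible over Q (a cubic with no linear factor over a field is irreducible). For an irreducible cubic, the Galois group is A_3 or S_3 according as the discriminant disc(f) = -4a^3 - 27b^2 = -4·(-8)^3 - 27·(18)^2 = -6700 is or is not a square in Q. Here disc(f) = -6700 is not a perfect square in Q, so the Galois group of f over Q is not contained in A_3 and must be all of S_3. The splitting field has degree |S_3| = 6 over Q, so [K : Q] = 6.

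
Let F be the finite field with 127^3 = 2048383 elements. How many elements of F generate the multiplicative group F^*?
There are φ(2048382) = 585144 primitive elements

F_q^* is cyclic of order q - 1 = 2048382. A cyclic group of order m has exactly φ(m) generators. Here m = 2048382 = 2 · 3^3 · 7 · 5419, so the number of primitive elements is φ(2048382) = 585144.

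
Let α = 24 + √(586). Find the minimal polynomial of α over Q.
m_α(x) = x^2 - 48x - 10

From α - 24 = √(586), squaring gives (α - 24)^2 = 586, i.e. α^2 - 48α + 576 = 586, so α^2 - 48α - 10 = 0. The discriminant of x^2 - 48x - 10 is (-48)^2 - 4·(-10) = 2304 + 40 = 2344, and 4·(586) is not a perfect square in Q since 586 is squarefree and ≠ 1. Hence x^2 - 48x - 10 is irreducible over Q and is the minimal polynomial of α.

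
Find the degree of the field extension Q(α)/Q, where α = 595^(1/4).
[Q(α):Q] = 4

α is a root of x^4 - 595. By Eisenstein's criterion at the prime p = 5 (which divides the constant term 595 but p^2 = 25 does not, since 595 is squarefree), x^4 - 595 is irreducible over Q. Hence [Q(α):Q] = 4.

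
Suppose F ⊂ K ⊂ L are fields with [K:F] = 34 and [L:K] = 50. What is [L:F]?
[L:F] = 1700

The tower law says that for any tower of field extensions F ⊂ K ⊂ L with finite degrees, [L:F] = [L:K] · [K:F]. Here this gives [L:F] = 50 · 34 = 1700.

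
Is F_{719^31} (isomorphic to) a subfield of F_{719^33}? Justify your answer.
No: F_{719^31} is not a subfield of F_{719^33}

F_{p^m} embeds in F_{p^n} iff m | n. Here 31 ∤ 33 (since 33 = 1·31 + 2 with remainder 2 ≠ 0), so F_{719^31} is not a subfield of F_{719^33}. Equivalently: if it were, the tower law would give 31 = [F_{719^31}:F_719] dividing [F_{719^33}:F_719] = 33, contradiction.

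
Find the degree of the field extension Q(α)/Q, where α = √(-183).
[Q(α):Q] = 2

[Q(α):Q] equals the degree of the minimal polynomial of α. Here α^2 = -183 and x^2 + 183 is irreducible (d = -183 is squarefree, ≠ 1, hence not a square), so deg(m_α) = 2. Thus [Q(α):Q] = 2.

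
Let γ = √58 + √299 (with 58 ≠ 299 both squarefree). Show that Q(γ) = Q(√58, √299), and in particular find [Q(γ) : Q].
[Q(γ) : Q] = 4 (equivalently, Q(γ) = Q(√58, √299))

Obviously Q(γ) ⊆ Q(√58, √299), and [Q(√58, √299):Q] = 4 (since 58, 299 are distinct squarefree integers > 1 with 17342 not a perfect square). To show equality we compute the minimal polynomial of γ. From γ = √58 + √299: γ^2 = 58 + 2√(17342) + 299 = 357 + 2√(17342), so γ^2 - 357 = 2√(17342); squaring, (γ^2 - 357)^2 = 4·17342, i.e. γ^4 - 714γ^2 + 127449 - 69368 = 0, i.e. γ^4 - 714γ^2 + 58081 = 0. So γ is a root of x^4 - 714x^2 + 58081. This polynomial is irreducible over Q: it has no rational root (each ±√58 ± √299 is irrational), and any factorization into two quadratics over Q would force √(17342) ∈ Q (pairing opposite roots) or √58, √299 ∈ Q (other pairings), all impossible. Hence [Q(γ):Q] = 4 = [Q(√58, √299):Q], so Q(γ) = Q(√58, √299).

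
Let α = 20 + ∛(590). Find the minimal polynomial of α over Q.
m_α(x) = x^3 - 60x^2 + 1200x - 8590

Set β = α - 20 = ∛(590), so β^3 = 590. Then (α - 20)^3 - 590 = 0, i.e. α is a root of g(x) = (x - 20)^3 - 590 = x^3 - 60x^2 + 1200x - 8590. Since g(x) = h(x - 20) where h(x) = x^3 - 590, and h is irreducible over Q (because 590 is not a perfect cube, so h has no rational root, and a monic cubic with no rational root is irreducible), g is also irreducible (irreducibility is preserved under the substitution x → x - 20). Hence m_α(x) = x^3 - 60x^2 + 1200x - 8590.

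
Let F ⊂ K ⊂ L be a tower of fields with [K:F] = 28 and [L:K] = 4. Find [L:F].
[L:F] = 112

The tower law says that for any tower of field extensions F ⊂ K ⊂ L with finite degrees, [L:F] = [L:K] · [K:F]. Here this gives [L:F] = 4 · 28 = 112.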